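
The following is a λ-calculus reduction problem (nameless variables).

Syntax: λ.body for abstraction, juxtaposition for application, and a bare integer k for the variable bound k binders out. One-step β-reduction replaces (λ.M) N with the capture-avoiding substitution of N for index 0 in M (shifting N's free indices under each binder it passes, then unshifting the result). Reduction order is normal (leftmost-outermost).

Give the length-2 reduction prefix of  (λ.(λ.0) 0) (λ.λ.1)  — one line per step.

  start: (λ.(λ.0) 0) (λ.λ.1)
  step 1: (λ.0) (λ.λ.1)
  step 2: λ.λ.1

Answer: after 2 steps: λ.λ.1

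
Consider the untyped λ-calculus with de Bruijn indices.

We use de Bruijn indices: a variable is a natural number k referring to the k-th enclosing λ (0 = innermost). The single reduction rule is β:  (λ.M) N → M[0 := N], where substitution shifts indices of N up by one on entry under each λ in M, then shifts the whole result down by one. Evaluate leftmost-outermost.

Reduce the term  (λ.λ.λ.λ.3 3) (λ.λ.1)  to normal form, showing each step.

Answer: normal form = λ.λ.λ.λ.λ.λ.1  (in 2 steps)

Derivation:
  start: (λ.λ.λ.λ.3 3) (λ.λ.1)
  [1] λ.λ.λ.(λ.λ.1) (λ.λ.1)
  [2] λ.λ.λ.λ.λ.λ.1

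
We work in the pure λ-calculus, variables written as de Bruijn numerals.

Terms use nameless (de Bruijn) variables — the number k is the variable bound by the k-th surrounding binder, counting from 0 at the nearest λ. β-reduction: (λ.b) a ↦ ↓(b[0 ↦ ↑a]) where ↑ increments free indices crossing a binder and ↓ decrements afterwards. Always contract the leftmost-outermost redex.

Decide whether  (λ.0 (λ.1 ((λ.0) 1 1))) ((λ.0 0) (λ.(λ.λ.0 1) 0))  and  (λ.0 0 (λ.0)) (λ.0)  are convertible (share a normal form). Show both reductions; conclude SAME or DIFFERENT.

Term A:
  start: (λ.0 (λ.1 ((λ.0) 1 1))) ((λ.0 0) (λ.(λ.λ.0 1) 0))
  →1  (λ.0 0) (λ.(λ.λ.0 1) 0) (λ.(λ.0 0) (λ.(λ.λ.0 1) 0) ((λ.0) ((λ.0 0) (λ.(λ.λ.0 1) 0)) ((λ.0 0) (λ.(λ.λ.0 1) 0))))
  →2  (λ.(λ.λ.0 1) 0) (λ.(λ.λ.0 1) 0) (λ.(λ.0 0) (λ.(λ.λ.0 1) 0) ((λ.0) ((λ.0 0) (λ.(λ.λ.0 1) 0)) ((λ.0 0) (λ.(λ.λ.0 1) 0))))
  →3  (λ.λ.0 1) (λ.(λ.λ.0 1) 0) (λ.(λ.0 0) (λ.(λ.λ.0 1) 0) ((λ.0) ((λ.0 0) (λ.(λ.λ.0 1) 0)) ((λ.0 0) (λ.(λ.λ.0 1) 0))))
  →4  (λ.0 (λ.(λ.λ.0 1) 0)) (λ.(λ.0 0) (λ.(λ.λ.0 1) 0) ((λ.0) ((λ.0 0) (λ.(λ.λ.0 1) 0)) ((λ.0 0) (λ.(λ.λ.0 1) 0))))
  →5  (λ.(λ.0 0) (λ.(λ.λ.0 1) 0) ((λ.0) ((λ.0 0) (λ.(λ.λ.0 1) 0)) ((λ.0 0) (λ.(λ.λ.0 1) 0)))) (λ.(λ.λ.0 1) 0)
  →6  (λ.0 0) (λ.(λ.λ.0 1) 0) ((λ.0) ((λ.0 0) (λ.(λ.λ.0 1) 0)) ((λ.0 0) (λ.(λ.λ.0 1) 0)))
  →7  (λ.(λ.λ.0 1) 0) (λ.(λ.λ.0 1) 0) ((λ.0) ((λ.0 0) (λ.(λ.λ.0 1) 0)) ((λ.0 0) (λ.(λ.λ.0 1) 0)))
  →8  (λ.λ.0 1) (λ.(λ.λ.0 1) 0) ((λ.0) ((λ.0 0) (λ.(λ.λ.0 1) 0)) ((λ.0 0) (λ.(λ.λ.0 1) 0)))
  →9  (λ.0 (λ.(λ.λ.0 1) 0)) ((λ.0) ((λ.0 0) (λ.(λ.λ.0 1) 0)) ((λ.0 0) (λ.(λ.λ.0 1) 0)))
  →10  (λ.0) ((λ.0 0) (λ.(λ.λ.0 1) 0)) ((λ.0 0) (λ.(λ.λ.0 1) 0)) (λ.(λ.λ.0 1) 0)
  →11  (λ.0 0) (λ.(λ.λ.0 1) 0) ((λ.0 0) (λ.(λ.λ.0 1) 0)) (λ.(λ.λ.0 1) 0)
  →12  (λ.(λ.λ.0 1) 0) (λ.(λ.λ.0 1) 0) ((λ.0 0) (λ.(λ.λ.0 1) 0)) (λ.(λ.λ.0 1) 0)
  →13  (λ.λ.0 1) (λ.(λ.λ.0 1) 0) ((λ.0 0) (λ.(λ.λ.0 1) 0)) (λ.(λ.λ.0 1) 0)
  →14  (λ.0 (λ.(λ.λ.0 1) 0)) ((λ.0 0) (λ.(λ.λ.0 1) 0)) (λ.(λ.λ.0 1) 0)
  →15  (λ.0 0) (λ.(λ.λ.0 1) 0) (λ.(λ.λ.0 1) 0) (λ.(λ.λ.0 1) 0)
  →16  (λ.(λ.λ.0 1) 0) (λ.(λ.λ.0 1) 0) (λ.(λ.λ.0 1) 0) (λ.(λ.λ.0 1) 0)
  →17  (λ.λ.0 1) (λ.(λ.λ.0 1) 0) (λ.(λ.λ.0 1) 0) (λ.(λ.λ.0 1) 0)
  →18  (λ.0 (λ.(λ.λ.0 1) 0)) (λ.(λ.λ.0 1) 0) (λ.(λ.λ.0 1) 0)
  →19  (λ.(λ.λ.0 1) 0) (λ.(λ.λ.0 1) 0) (λ.(λ.λ.0 1) 0)
  →20  (λ.λ.0 1) (λ.(λ.λ.0 1) 0) (λ.(λ.λ.0 1) 0)
  →21  (λ.0 (λ.(λ.λ.0 1) 0)) (λ.(λ.λ.0 1) 0)
  →22  (λ.(λ.λ.0 1) 0) (λ.(λ.λ.0 1) 0)
  →23  (λ.λ.0 1) (λ.(λ.λ.0 1) 0)
  →24  λ.0 (λ.(λ.λ.0 1) 0)
  →25  λ.0 (λ.λ.0 1)

Term B:
  start: (λ.0 0 (λ.0)) (λ.0)
  →1  (λ.0) (λ.0) (λ.0)
  →2  (λ.0) (λ.0)
  →3  λ.0

Answer: DIFFERENT — A ⇓ λ.0 (λ.λ.0 1), B ⇓ λ.0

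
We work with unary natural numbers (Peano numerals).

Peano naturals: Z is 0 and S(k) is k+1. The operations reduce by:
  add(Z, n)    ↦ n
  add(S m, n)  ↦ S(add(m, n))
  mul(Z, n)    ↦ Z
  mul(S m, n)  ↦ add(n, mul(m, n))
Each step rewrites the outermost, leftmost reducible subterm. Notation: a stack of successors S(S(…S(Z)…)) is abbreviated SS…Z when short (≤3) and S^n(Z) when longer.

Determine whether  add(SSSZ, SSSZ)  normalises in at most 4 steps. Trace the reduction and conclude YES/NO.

  start: add(SSSZ, SSSZ)
  [1] S(add(SSZ, SSSZ))
  [2] S(S(add(SZ, SSSZ)))
  [3] S(S(S(add(Z, SSSZ))))
  [4] S^6(Z)

Answer: YES — reaches normal form S^6(Z) in 4 ≤ 4 steps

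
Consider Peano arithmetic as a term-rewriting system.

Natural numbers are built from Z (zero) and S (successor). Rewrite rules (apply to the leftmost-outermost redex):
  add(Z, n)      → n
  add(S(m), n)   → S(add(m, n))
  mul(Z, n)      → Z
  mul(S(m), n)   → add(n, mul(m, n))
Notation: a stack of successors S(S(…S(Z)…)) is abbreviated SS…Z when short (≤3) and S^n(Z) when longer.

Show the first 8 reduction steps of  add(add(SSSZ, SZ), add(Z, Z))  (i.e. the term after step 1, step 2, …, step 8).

  start: add(add(SSSZ, SZ), add(Z, Z))
  →1  add(S(add(SSZ, SZ)), add(Z, Z))
  →2  S(add(add(SSZ, SZ), add(Z, Z)))
  →3  S(add(S(add(SZ, SZ)), add(Z, Z)))
  →4  S(S(add(add(SZ, SZ), add(Z, Z))))
  →5  S(S(add(S(add(Z, SZ)), add(Z, Z))))
  →6  S(S(S(add(add(Z, SZ), add(Z, Z)))))
  →7  S(S(S(add(SZ, add(Z, Z)))))
  →8  S(S(S(S(add(Z, add(Z, Z))))))

Answer: after 8 steps: S(S(S(S(add(Z, add(Z, Z))))))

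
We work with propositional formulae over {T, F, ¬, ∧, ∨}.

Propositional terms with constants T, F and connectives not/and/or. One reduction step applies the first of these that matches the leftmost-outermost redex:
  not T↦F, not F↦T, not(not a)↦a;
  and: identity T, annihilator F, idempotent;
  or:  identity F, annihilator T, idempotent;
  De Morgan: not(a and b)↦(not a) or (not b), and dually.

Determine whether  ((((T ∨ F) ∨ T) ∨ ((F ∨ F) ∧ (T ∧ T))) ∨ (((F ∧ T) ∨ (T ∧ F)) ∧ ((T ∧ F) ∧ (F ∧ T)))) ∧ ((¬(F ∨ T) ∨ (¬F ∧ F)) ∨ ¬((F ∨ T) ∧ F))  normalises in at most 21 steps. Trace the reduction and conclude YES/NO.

Answer: YES — reaches normal form T in 18 ≤ 21 steps

Derivation:
  start: ((((T ∨ F) ∨ T) ∨ ((F ∨ F) ∧ (T ∧ T))) ∨ (((F ∧ T) ∨ (T ∧ F)) ∧ ((T ∧ F) ∧ (F ∧ T)))) ∧ ((¬(F ∨ T) ∨ (¬F ∧ F)) ∨ ¬((F ∨ T) ∧ F))
  →1  ((T ∨ ((F ∨ F) ∧ (T ∧ T))) ∨ (((F ∧ T) ∨ (T ∧ F)) ∧ ((T ∧ F) ∧ (F ∧ T)))) ∧ ((¬(F ∨ T) ∨ (¬F ∧ F)) ∨ ¬((F ∨ T) ∧ F))
  →2  (T ∨ (((F ∧ T) ∨ (T ∧ F)) ∧ ((T ∧ F) ∧ (F ∧ T)))) ∧ ((¬(F ∨ T) ∨ (¬F ∧ F)) ∨ ¬((F ∨ T) ∧ F))
  →3  T ∧ ((¬(F ∨ T) ∨ (¬F ∧ F)) ∨ ¬((F ∨ T) ∧ F))
  →4  (¬(F ∨ T) ∨ (¬F ∧ F)) ∨ ¬((F ∨ T) ∧ F)
  →5  ((¬F ∧ ¬T) ∨ (¬F ∧ F)) ∨ ¬((F ∨ T) ∧ F)
  →6  ((T ∧ ¬T) ∨ (¬F ∧ F)) ∨ ¬((F ∨ T) ∧ F)
  →7  (¬T ∨ (¬F ∧ F)) ∨ ¬((F ∨ T) ∧ F)
  →8  (F ∨ (¬F ∧ F)) ∨ ¬((F ∨ T) ∧ F)
  →9  (¬F ∧ F) ∨ ¬((F ∨ T) ∧ F)
  →10  F ∨ ¬((F ∨ T) ∧ F)
  →11  ¬((F ∨ T) ∧ F)
  →12  ¬(F ∨ T) ∨ ¬F
  →13  (¬F ∧ ¬T) ∨ ¬F
  →14  (T ∧ ¬T) ∨ ¬F
  →15  ¬T ∨ ¬F
  →16  F ∨ ¬F
  →17  ¬F
  →18  T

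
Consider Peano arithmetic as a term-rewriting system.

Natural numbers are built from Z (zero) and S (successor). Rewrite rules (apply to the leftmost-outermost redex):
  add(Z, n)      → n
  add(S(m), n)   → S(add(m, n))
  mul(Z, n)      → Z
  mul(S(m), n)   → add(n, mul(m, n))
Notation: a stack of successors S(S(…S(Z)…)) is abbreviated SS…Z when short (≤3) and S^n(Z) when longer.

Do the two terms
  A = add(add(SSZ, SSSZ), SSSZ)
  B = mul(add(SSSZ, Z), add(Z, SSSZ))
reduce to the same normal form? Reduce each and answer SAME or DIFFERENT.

Term A:
  start: add(add(SSZ, SSSZ), SSSZ)
  [1] add(S(add(SZ, SSSZ)), SSSZ)
  [2] S(add(add(SZ, SSSZ), SSSZ))
  [3] S(add(S(add(Z, SSSZ)), SSSZ))
  [4] S(S(add(add(Z, SSSZ), SSSZ)))
  [5] S(S(add(SSSZ, SSSZ)))
  [6] S(S(S(add(SSZ, SSSZ))))
  [7] S(S(S(S(add(SZ, SSSZ)))))
  [8] S(S(S(S(S(add(Z, SSSZ))))))
  [9] S^8(Z)

Term B:
  start: mul(add(SSSZ, Z), add(Z, SSSZ))
  [1] mul(S(add(SSZ, Z)), add(Z, SSSZ))
  [2] add(add(Z, SSSZ), mul(add(SSZ, Z), add(Z, SSSZ)))
  [3] add(SSSZ, mul(add(SSZ, Z), add(Z, SSSZ)))
  [4] S(add(SSZ, mul(add(SSZ, Z), add(Z, SSSZ))))
  [5] S(S(add(SZ, mul(add(SSZ, Z), add(Z, SSSZ)))))
  [6] S(S(S(add(Z, mul(add(SSZ, Z), add(Z, SSSZ))))))
  [7] S(S(S(mul(add(SSZ, Z), add(Z, SSSZ)))))
  [8] S(S(S(mul(S(add(SZ, Z)), add(Z, SSSZ)))))
  [9] S(S(S(add(add(Z, SSSZ), mul(add(SZ, Z), add(Z, SSSZ))))))
  [10] S(S(S(add(SSSZ, mul(add(SZ, Z), add(Z, SSSZ))))))
  [11] S(S(S(S(add(SSZ, mul(add(SZ, Z), add(Z, SSSZ)))))))
  [12] S(S(S(S(S(add(SZ, mul(add(SZ, Z), add(Z, SSSZ))))))))
  [13] S(S(S(S(S(S(add(Z, mul(add(SZ, Z), add(Z, SSSZ)))))))))
  [14] S(S(S(S(S(S(mul(add(SZ, Z), add(Z, SSSZ))))))))
  [15] S(S(S(S(S(S(mul(S(add(Z, Z)), add(Z, SSSZ))))))))
  [16] S(S(S(S(S(S(add(add(Z, SSSZ), mul(add(Z, Z), add(Z, SSSZ)))))))))
  [17] S(S(S(S(S(S(add(SSSZ, mul(add(Z, Z), add(Z, SSSZ)))))))))
  [18] S(S(S(S(S(S(S(add(SSZ, mul(add(Z, Z), add(Z, SSSZ))))))))))
  [19] S(S(S(S(S(S(S(S(add(SZ, mul(add(Z, Z), add(Z, SSSZ)))))))))))
  [20] S(S(S(S(S(S(S(S(S(add(Z, mul(add(Z, Z), add(Z, SSSZ))))))))))))
  [21] S(S(S(S(S(S(S(S(S(mul(add(Z, Z), add(Z, SSSZ)))))))))))
  [22] S(S(S(S(S(S(S(S(S(mul(Z, add(Z, SSSZ)))))))))))
  [23] S^9(Z)

Answer: DIFFERENT — A ⇓ S^8(Z), B ⇓ S^9(Z)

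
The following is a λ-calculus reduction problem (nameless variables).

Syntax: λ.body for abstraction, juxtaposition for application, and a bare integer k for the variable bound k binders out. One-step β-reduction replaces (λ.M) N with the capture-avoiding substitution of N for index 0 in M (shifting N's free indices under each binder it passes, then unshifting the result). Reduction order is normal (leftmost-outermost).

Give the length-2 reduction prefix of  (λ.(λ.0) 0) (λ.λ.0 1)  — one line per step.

Answer: after 2 steps: λ.λ.0 1

Reduction:
  start: (λ.(λ.0) 0) (λ.λ.0 1)
  [1] (λ.0) (λ.λ.0 1)
  [2] λ.λ.0 1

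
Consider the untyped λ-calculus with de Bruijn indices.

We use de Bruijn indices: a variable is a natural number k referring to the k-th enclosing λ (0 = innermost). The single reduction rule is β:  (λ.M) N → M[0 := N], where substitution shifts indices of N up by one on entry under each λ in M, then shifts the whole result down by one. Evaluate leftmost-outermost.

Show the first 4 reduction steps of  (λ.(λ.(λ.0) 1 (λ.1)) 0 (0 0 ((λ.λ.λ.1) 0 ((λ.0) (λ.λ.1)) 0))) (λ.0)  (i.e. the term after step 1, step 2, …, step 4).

Answer: after 4 steps: (λ.λ.0) ((λ.0) (λ.0) ((λ.λ.λ.1) (λ.0) ((λ.0) (λ.λ.1)) (λ.0)))

Reduction:
  start: (λ.(λ.(λ.0) 1 (λ.1)) 0 (0 0 ((λ.λ.λ.1) 0 ((λ.0) (λ.λ.1)) 0))) (λ.0)
  [1] (λ.(λ.0) (λ.0) (λ.1)) (λ.0) ((λ.0) (λ.0) ((λ.λ.λ.1) (λ.0) ((λ.0) (λ.λ.1)) (λ.0)))
  [2] (λ.0) (λ.0) (λ.λ.0) ((λ.0) (λ.0) ((λ.λ.λ.1) (λ.0) ((λ.0) (λ.λ.1)) (λ.0)))
  [3] (λ.0) (λ.λ.0) ((λ.0) (λ.0) ((λ.λ.λ.1) (λ.0) ((λ.0) (λ.λ.1)) (λ.0)))
  [4] (λ.λ.0) ((λ.0) (λ.0) ((λ.λ.λ.1) (λ.0) ((λ.0) (λ.λ.1)) (λ.0)))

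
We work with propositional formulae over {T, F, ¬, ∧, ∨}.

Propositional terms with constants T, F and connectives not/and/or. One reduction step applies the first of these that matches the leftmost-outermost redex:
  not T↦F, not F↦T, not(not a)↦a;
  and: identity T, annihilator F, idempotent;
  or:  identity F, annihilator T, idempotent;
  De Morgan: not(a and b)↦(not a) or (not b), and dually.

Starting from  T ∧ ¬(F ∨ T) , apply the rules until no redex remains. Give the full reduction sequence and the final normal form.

  start: T ∧ ¬(F ∨ T)
  step 1: ¬(F ∨ T)
  step 2: ¬F ∧ ¬T
  step 3: T ∧ ¬T
  step 4: ¬T
  step 5: F

Answer: normal form = F  (in 5 steps)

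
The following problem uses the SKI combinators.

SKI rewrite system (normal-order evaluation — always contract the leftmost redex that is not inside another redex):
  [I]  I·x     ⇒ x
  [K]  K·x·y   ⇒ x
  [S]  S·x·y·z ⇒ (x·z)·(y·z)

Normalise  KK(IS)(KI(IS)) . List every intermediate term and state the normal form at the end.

  start: KK(IS)(KI(IS))
  [1] K(KI(IS))
  [2] KI

Answer: normal form = KI  (in 2 steps)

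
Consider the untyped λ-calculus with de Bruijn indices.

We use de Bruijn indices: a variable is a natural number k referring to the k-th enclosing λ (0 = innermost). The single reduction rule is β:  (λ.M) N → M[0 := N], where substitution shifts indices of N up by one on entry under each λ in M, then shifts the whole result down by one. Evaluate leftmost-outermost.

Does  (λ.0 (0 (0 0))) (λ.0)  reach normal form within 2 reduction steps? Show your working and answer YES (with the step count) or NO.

Answer: NO — after 2 steps the term is (λ.0) ((λ.0) (λ.0)), not yet normal

Derivation:
  start: (λ.0 (0 (0 0))) (λ.0)
  step 1: (λ.0) ((λ.0) ((λ.0) (λ.0)))
  step 2: (λ.0) ((λ.0) (λ.0))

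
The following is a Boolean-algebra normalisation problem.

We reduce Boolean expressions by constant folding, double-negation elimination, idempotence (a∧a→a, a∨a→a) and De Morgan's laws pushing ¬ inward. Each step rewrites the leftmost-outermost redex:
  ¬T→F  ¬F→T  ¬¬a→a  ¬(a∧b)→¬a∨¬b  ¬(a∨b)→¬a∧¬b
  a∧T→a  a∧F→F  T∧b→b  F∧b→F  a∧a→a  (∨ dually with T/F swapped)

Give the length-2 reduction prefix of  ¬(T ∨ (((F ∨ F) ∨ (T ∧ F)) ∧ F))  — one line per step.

  start: ¬(T ∨ (((F ∨ F) ∨ (T ∧ F)) ∧ F))
  →1  ¬T ∧ ¬(((F ∨ F) ∨ (T ∧ F)) ∧ F)
  →2  F ∧ ¬(((F ∨ F) ∨ (T ∧ F)) ∧ F)

Answer: after 2 steps: F ∧ ¬(((F ∨ F) ∨ (T ∧ F)) ∧ F)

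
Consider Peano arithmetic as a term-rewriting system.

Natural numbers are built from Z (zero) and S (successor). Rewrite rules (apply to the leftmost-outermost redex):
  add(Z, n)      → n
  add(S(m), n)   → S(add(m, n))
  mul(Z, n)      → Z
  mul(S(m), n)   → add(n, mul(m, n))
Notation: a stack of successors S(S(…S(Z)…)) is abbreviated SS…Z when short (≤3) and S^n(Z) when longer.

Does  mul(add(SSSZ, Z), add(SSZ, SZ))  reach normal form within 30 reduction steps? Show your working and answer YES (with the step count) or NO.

Answer: YES — reaches normal form S^9(Z) in 29 ≤ 30 steps

Working:
  start: mul(add(SSSZ, Z), add(SSZ, SZ))
  [1] mul(S(add(SSZ, Z)), add(SSZ, SZ))
  [2] add(add(SSZ, SZ), mul(add(SSZ, Z), add(SSZ, SZ)))
  [3] add(S(add(SZ, SZ)), mul(add(SSZ, Z), add(SSZ, SZ)))
  [4] S(add(add(SZ, SZ), mul(add(SSZ, Z), add(SSZ, SZ))))
  [5] S(add(S(add(Z, SZ)), mul(add(SSZ, Z), add(SSZ, SZ))))
  [6] S(S(add(add(Z, SZ), mul(add(SSZ, Z), add(SSZ, SZ)))))
  [7] S(S(add(SZ, mul(add(SSZ, Z), add(SSZ, SZ)))))
  [8] S(S(S(add(Z, mul(add(SSZ, Z), add(SSZ, SZ))))))
  [9] S(S(S(mul(add(SSZ, Z), add(SSZ, SZ)))))
  [10] S(S(S(mul(S(add(SZ, Z)), add(SSZ, SZ)))))
  [11] S(S(S(add(add(SSZ, SZ), mul(add(SZ, Z), add(SSZ, SZ))))))
  [12] S(S(S(add(S(add(SZ, SZ)), mul(add(SZ, Z), add(SSZ, SZ))))))
  [13] S(S(S(S(add(add(SZ, SZ), mul(add(SZ, Z), add(SSZ, SZ)))))))
  [14] S(S(S(S(add(S(add(Z, SZ)), mul(add(SZ, Z), add(SSZ, SZ)))))))
  [15] S(S(S(S(S(add(add(Z, SZ), mul(add(SZ, Z), add(SSZ, SZ))))))))
  [16] S(S(S(S(S(add(SZ, mul(add(SZ, Z), add(SSZ, SZ))))))))
  [17] S(S(S(S(S(S(add(Z, mul(add(SZ, Z), add(SSZ, SZ)))))))))
  [18] S(S(S(S(S(S(mul(add(SZ, Z), add(SSZ, SZ))))))))
  [19] S(S(S(S(S(S(mul(S(add(Z, Z)), add(SSZ, SZ))))))))
  [20] S(S(S(S(S(S(add(add(SSZ, SZ), mul(add(Z, Z), add(SSZ, SZ)))))))))
  [21] S(S(S(S(S(S(add(S(add(SZ, SZ)), mul(add(Z, Z), add(SSZ, SZ)))))))))
  [22] S(S(S(S(S(S(S(add(add(SZ, SZ), mul(add(Z, Z), add(SSZ, SZ))))))))))
  [23] S(S(S(S(S(S(S(add(S(add(Z, SZ)), mul(add(Z, Z), add(SSZ, SZ))))))))))
  [24] S(S(S(S(S(S(S(S(add(add(Z, SZ), mul(add(Z, Z), add(SSZ, SZ)))))))))))
  [25] S(S(S(S(S(S(S(S(add(SZ, mul(add(Z, Z), add(SSZ, SZ)))))))))))
  [26] S(S(S(S(S(S(S(S(S(add(Z, mul(add(Z, Z), add(SSZ, SZ))))))))))))
  [27] S(S(S(S(S(S(S(S(S(mul(add(Z, Z), add(SSZ, SZ)))))))))))
  [28] S(S(S(S(S(S(S(S(S(mul(Z, add(SSZ, SZ)))))))))))
  [29] S^9(Z)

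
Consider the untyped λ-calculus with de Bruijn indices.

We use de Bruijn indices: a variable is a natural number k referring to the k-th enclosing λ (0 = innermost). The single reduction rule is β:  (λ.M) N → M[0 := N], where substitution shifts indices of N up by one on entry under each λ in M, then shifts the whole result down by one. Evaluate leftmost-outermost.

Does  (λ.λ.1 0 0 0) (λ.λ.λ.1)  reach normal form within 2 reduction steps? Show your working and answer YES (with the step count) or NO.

  start: (λ.λ.1 0 0 0) (λ.λ.λ.1)
  →1  λ.(λ.λ.λ.1) 0 0 0
  →2  λ.(λ.λ.1) 0 0

Answer: NO — after 2 steps the term is λ.(λ.λ.1) 0 0, not yet normal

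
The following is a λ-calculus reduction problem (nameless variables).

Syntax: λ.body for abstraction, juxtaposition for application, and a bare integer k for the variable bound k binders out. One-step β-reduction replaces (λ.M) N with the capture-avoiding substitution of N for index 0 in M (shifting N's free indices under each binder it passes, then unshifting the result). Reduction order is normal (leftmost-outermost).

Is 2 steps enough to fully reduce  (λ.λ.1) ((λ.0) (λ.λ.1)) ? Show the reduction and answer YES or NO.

Answer: YES — reaches normal form λ.λ.λ.1 in 2 ≤ 2 steps

Derivation:
  start: (λ.λ.1) ((λ.0) (λ.λ.1))
  →1  λ.(λ.0) (λ.λ.1)
  →2  λ.λ.λ.1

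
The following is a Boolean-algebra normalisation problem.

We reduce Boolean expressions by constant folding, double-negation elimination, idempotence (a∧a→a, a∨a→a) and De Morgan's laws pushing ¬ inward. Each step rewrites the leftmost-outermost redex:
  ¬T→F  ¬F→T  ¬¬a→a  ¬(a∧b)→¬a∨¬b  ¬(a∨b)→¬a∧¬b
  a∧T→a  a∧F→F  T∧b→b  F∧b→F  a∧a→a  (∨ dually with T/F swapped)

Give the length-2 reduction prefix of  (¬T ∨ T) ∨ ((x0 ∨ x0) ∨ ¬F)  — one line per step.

Answer: after 2 steps: T

Reduction:
  start: (¬T ∨ T) ∨ ((x0 ∨ x0) ∨ ¬F)
  →1  T ∨ ((x0 ∨ x0) ∨ ¬F)
  →2  T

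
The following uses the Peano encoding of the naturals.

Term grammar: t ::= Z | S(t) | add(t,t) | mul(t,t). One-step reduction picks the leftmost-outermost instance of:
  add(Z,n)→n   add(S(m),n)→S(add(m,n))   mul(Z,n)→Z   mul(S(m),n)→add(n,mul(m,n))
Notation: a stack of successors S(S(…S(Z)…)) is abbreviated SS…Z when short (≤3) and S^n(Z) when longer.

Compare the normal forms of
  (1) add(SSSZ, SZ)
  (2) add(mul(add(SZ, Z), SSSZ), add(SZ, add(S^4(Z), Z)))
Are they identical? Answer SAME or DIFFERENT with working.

Answer: DIFFERENT — A ⇓ S^4(Z), B ⇓ S^8(Z)

Reduction:
Term A:
  start: add(SSSZ, SZ)
  step 1: S(add(SSZ, SZ))
  step 2: S(S(add(SZ, SZ)))
  step 3: S(S(S(add(Z, SZ))))
  step 4: S^4(Z)

Term B:
  start: add(mul(add(SZ, Z), SSSZ), add(SZ, add(S^4(Z), Z)))
  step 1: add(mul(S(add(Z, Z)), SSSZ), add(SZ, add(S^4(Z), Z)))
  step 2: add(add(SSSZ, mul(add(Z, Z), SSSZ)), add(SZ, add(S^4(Z), Z)))
  step 3: add(S(add(SSZ, mul(add(Z, Z), SSSZ))), add(SZ, add(S^4(Z), Z)))
  step 4: S(add(add(SSZ, mul(add(Z, Z), SSSZ)), add(SZ, add(S^4(Z), Z))))
  step 5: S(add(S(add(SZ, mul(add(Z, Z), SSSZ))), add(SZ, add(S^4(Z), Z))))
  step 6: S(S(add(add(SZ, mul(add(Z, Z), SSSZ)), add(SZ, add(S^4(Z), Z)))))
  step 7: S(S(add(S(add(Z, mul(add(Z, Z), SSSZ))), add(SZ, add(S^4(Z), Z)))))
  step 8: S(S(S(add(add(Z, mul(add(Z, Z), SSSZ)), add(SZ, add(S^4(Z), Z))))))
  step 9: S(S(S(add(mul(add(Z, Z), SSSZ), add(SZ, add(S^4(Z), Z))))))
  step 10: S(S(S(add(mul(Z, SSSZ), add(SZ, add(S^4(Z), Z))))))
  step 11: S(S(S(add(Z, add(SZ, add(S^4(Z), Z))))))
  step 12: S(S(S(add(SZ, add(S^4(Z), Z)))))
  step 13: S(S(S(S(add(Z, add(S^4(Z), Z))))))
  step 14: S(S(S(S(add(S^4(Z), Z)))))
  step 15: S(S(S(S(S(add(SSSZ, Z))))))
  step 16: S(S(S(S(S(S(add(SSZ, Z)))))))
  step 17: S(S(S(S(S(S(S(add(SZ, Z))))))))
  step 18: S(S(S(S(S(S(S(S(add(Z, Z)))))))))
  step 19: S^8(Z)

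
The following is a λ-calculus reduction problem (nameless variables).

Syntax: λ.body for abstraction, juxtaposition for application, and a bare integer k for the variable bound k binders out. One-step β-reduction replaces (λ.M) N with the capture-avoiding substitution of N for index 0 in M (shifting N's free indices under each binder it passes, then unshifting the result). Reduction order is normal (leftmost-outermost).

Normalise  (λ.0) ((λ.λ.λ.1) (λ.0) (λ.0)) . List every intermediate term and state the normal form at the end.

Answer: normal form = λ.λ.0  (in 3 steps)

Working:
  start: (λ.0) ((λ.λ.λ.1) (λ.0) (λ.0))
  →1  (λ.λ.λ.1) (λ.0) (λ.0)
  →2  (λ.λ.1) (λ.0)
  →3  λ.λ.0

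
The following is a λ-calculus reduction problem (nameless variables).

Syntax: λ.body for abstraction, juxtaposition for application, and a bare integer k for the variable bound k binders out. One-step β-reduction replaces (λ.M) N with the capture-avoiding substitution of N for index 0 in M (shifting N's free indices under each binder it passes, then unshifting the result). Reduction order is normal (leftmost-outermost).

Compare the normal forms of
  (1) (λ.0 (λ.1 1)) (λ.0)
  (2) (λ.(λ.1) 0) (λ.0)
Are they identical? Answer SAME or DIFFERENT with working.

Answer: DIFFERENT — A ⇓ λ.λ.0, B ⇓ λ.0

Reduction:
Term A:
  start: (λ.0 (λ.1 1)) (λ.0)
  →1  (λ.0) (λ.(λ.0) (λ.0))
  →2  λ.(λ.0) (λ.0)
  →3  λ.λ.0

Term B:
  start: (λ.(λ.1) 0) (λ.0)
  →1  (λ.λ.0) (λ.0)
  →2  λ.0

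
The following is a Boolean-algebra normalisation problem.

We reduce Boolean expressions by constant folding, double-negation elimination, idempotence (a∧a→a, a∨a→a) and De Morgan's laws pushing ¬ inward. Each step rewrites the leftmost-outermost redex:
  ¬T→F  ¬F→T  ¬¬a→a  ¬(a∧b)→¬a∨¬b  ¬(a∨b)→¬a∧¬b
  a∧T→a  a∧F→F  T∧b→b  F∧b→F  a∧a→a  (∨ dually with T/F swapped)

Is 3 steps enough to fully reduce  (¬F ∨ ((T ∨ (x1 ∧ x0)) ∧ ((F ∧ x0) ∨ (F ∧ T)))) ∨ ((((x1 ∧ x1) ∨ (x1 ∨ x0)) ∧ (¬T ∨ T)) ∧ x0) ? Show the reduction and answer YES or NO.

Answer: YES — reaches normal form T in 3 ≤ 3 steps

Derivation:
  start: (¬F ∨ ((T ∨ (x1 ∧ x0)) ∧ ((F ∧ x0) ∨ (F ∧ T)))) ∨ ((((x1 ∧ x1) ∨ (x1 ∨ x0)) ∧ (¬T ∨ T)) ∧ x0)
  [1] (T ∨ ((T ∨ (x1 ∧ x0)) ∧ ((F ∧ x0) ∨ (F ∧ T)))) ∨ ((((x1 ∧ x1) ∨ (x1 ∨ x0)) ∧ (¬T ∨ T)) ∧ x0)
  [2] T ∨ ((((x1 ∧ x1) ∨ (x1 ∨ x0)) ∧ (¬T ∨ T)) ∧ x0)
  [3] T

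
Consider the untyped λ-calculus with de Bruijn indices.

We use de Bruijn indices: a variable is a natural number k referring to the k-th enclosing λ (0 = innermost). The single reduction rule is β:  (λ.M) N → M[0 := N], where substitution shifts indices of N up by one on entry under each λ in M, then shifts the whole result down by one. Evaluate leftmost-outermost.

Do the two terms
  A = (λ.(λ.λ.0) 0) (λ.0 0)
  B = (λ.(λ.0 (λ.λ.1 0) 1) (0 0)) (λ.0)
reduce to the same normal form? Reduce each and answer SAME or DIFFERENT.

Term A:
  start: (λ.(λ.λ.0) 0) (λ.0 0)
  step 1: (λ.λ.0) (λ.0 0)
  step 2: λ.0

Term B:
  start: (λ.(λ.0 (λ.λ.1 0) 1) (0 0)) (λ.0)
  step 1: (λ.0 (λ.λ.1 0) (λ.0)) ((λ.0) (λ.0))
  step 2: (λ.0) (λ.0) (λ.λ.1 0) (λ.0)
  step 3: (λ.0) (λ.λ.1 0) (λ.0)
  step 4: (λ.λ.1 0) (λ.0)
  step 5: λ.(λ.0) 0
  step 6: λ.0

Answer: SAME — A ⇓ λ.0, B ⇓ λ.0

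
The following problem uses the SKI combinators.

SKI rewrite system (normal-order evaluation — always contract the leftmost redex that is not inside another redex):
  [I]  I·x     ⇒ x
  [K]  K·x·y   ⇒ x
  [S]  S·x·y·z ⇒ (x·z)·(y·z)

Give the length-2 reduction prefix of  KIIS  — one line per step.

  start: KIIS
  →1  IS
  →2  S

Answer: after 2 steps: S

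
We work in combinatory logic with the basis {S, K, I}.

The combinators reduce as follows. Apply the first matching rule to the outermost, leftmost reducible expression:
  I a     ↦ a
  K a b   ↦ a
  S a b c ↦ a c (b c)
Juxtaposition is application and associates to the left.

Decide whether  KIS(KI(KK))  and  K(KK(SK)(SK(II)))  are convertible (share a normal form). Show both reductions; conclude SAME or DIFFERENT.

Term A:
  start: KIS(KI(KK))
  step 1: I(KI(KK))
  step 2: KI(KK)
  step 3: I

Term B:
  start: K(KK(SK)(SK(II)))
  step 1: K(K(SK(II)))
  step 2: K(K(SKI))

Answer: DIFFERENT — A ⇓ I, B ⇓ K(K(SKI))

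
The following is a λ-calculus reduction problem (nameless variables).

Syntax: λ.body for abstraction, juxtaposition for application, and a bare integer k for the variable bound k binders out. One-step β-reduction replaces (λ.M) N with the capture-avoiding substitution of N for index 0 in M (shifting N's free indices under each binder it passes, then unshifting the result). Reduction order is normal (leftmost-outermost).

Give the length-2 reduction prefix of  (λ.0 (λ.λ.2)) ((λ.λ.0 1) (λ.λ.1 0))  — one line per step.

  start: (λ.0 (λ.λ.2)) ((λ.λ.0 1) (λ.λ.1 0))
  step 1: (λ.λ.0 1) (λ.λ.1 0) (λ.λ.(λ.λ.0 1) (λ.λ.1 0))
  step 2: (λ.0 (λ.λ.1 0)) (λ.λ.(λ.λ.0 1) (λ.λ.1 0))

Answer: after 2 steps: (λ.0 (λ.λ.1 0)) (λ.λ.(λ.λ.0 1) (λ.λ.1 0))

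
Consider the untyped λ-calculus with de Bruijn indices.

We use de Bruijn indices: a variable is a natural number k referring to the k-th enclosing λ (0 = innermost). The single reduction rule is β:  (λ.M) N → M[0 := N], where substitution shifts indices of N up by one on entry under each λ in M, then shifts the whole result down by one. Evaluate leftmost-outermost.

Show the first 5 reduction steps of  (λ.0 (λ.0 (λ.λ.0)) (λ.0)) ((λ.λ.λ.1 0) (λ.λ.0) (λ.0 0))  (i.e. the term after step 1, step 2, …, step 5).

Answer: after 5 steps: (λ.0 (λ.λ.0)) (λ.0 (λ.λ.0)) (λ.0)

Derivation:
  start: (λ.0 (λ.0 (λ.λ.0)) (λ.0)) ((λ.λ.λ.1 0) (λ.λ.0) (λ.0 0))
  [1] (λ.λ.λ.1 0) (λ.λ.0) (λ.0 0) (λ.0 (λ.λ.0)) (λ.0)
  [2] (λ.λ.1 0) (λ.0 0) (λ.0 (λ.λ.0)) (λ.0)
  [3] (λ.(λ.0 0) 0) (λ.0 (λ.λ.0)) (λ.0)
  [4] (λ.0 0) (λ.0 (λ.λ.0)) (λ.0)
  [5] (λ.0 (λ.λ.0)) (λ.0 (λ.λ.0)) (λ.0)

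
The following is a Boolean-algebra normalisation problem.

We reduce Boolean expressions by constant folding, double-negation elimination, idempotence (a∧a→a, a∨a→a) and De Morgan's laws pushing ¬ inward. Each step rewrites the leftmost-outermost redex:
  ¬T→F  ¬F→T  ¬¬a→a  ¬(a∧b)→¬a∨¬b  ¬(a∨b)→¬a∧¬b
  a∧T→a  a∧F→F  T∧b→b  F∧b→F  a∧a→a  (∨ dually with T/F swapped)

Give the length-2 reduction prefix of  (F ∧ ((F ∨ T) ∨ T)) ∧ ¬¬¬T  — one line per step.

  start: (F ∧ ((F ∨ T) ∨ T)) ∧ ¬¬¬T
  step 1: F ∧ ¬¬¬T
  step 2: F

Answer: after 2 steps: F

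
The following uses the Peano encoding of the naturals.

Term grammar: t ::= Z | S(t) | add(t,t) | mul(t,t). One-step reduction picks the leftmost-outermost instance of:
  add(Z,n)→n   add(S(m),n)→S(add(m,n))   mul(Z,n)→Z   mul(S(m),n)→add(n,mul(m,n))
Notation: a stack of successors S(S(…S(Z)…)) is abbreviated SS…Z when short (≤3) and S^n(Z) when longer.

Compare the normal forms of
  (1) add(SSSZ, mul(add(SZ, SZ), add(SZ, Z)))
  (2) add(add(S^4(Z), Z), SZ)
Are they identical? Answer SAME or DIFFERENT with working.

Term A:
  start: add(SSSZ, mul(add(SZ, SZ), add(SZ, Z)))
  step 1: S(add(SSZ, mul(add(SZ, SZ), add(SZ, Z))))
  step 2: S(S(add(SZ, mul(add(SZ, SZ), add(SZ, Z)))))
  step 3: S(S(S(add(Z, mul(add(SZ, SZ), add(SZ, Z))))))
  step 4: S(S(S(mul(add(SZ, SZ), add(SZ, Z)))))
  step 5: S(S(S(mul(S(add(Z, SZ)), add(SZ, Z)))))
  step 6: S(S(S(add(add(SZ, Z), mul(add(Z, SZ), add(SZ, Z))))))
  step 7: S(S(S(add(S(add(Z, Z)), mul(add(Z, SZ), add(SZ, Z))))))
  step 8: S(S(S(S(add(add(Z, Z), mul(add(Z, SZ), add(SZ, Z)))))))
  step 9: S(S(S(S(add(Z, mul(add(Z, SZ), add(SZ, Z)))))))
  step 10: S(S(S(S(mul(add(Z, SZ), add(SZ, Z))))))
  step 11: S(S(S(S(mul(SZ, add(SZ, Z))))))
  step 12: S(S(S(S(add(add(SZ, Z), mul(Z, add(SZ, Z)))))))
  step 13: S(S(S(S(add(S(add(Z, Z)), mul(Z, add(SZ, Z)))))))
  step 14: S(S(S(S(S(add(add(Z, Z), mul(Z, add(SZ, Z))))))))
  step 15: S(S(S(S(S(add(Z, mul(Z, add(SZ, Z))))))))
  step 16: S(S(S(S(S(mul(Z, add(SZ, Z)))))))
  step 17: S^5(Z)

Term B:
  start: add(add(S^4(Z), Z), SZ)
  step 1: add(S(add(SSSZ, Z)), SZ)
  step 2: S(add(add(SSSZ, Z), SZ))
  step 3: S(add(S(add(SSZ, Z)), SZ))
  step 4: S(S(add(add(SSZ, Z), SZ)))
  step 5: S(S(add(S(add(SZ, Z)), SZ)))
  step 6: S(S(S(add(add(SZ, Z), SZ))))
  step 7: S(S(S(add(S(add(Z, Z)), SZ))))
  step 8: S(S(S(S(add(add(Z, Z), SZ)))))
  step 9: S(S(S(S(add(Z, SZ)))))
  step 10: S^5(Z)

Answer: SAME — A ⇓ S^5(Z), B ⇓ S^5(Z)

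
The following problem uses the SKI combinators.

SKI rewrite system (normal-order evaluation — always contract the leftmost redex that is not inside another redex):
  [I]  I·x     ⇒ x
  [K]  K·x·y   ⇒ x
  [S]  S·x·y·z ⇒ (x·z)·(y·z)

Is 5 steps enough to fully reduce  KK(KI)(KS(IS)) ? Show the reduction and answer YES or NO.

Answer: YES — reaches normal form KS in 2 ≤ 5 steps

Derivation:
  start: KK(KI)(KS(IS))
  →1  K(KS(IS))
  →2  KS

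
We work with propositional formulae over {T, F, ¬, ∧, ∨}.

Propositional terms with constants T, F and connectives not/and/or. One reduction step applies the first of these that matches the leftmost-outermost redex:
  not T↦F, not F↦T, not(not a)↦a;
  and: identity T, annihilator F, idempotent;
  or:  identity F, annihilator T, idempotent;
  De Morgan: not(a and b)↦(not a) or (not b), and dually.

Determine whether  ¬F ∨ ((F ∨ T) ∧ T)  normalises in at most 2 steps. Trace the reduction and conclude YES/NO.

Answer: YES — reaches normal form T in 2 ≤ 2 steps

Derivation:
  start: ¬F ∨ ((F ∨ T) ∧ T)
  →1  T ∨ ((F ∨ T) ∧ T)
  →2  T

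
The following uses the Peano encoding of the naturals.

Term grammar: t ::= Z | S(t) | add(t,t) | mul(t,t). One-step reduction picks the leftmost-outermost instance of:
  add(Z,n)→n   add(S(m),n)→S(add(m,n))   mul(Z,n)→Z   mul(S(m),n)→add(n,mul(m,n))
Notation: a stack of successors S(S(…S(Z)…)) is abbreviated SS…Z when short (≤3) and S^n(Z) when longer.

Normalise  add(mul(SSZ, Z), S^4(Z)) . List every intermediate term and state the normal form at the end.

Answer: normal form = S^4(Z)  (in 6 steps)

Derivation:
  start: add(mul(SSZ, Z), S^4(Z))
  [1] add(add(Z, mul(SZ, Z)), S^4(Z))
  [2] add(mul(SZ, Z), S^4(Z))
  [3] add(add(Z, mul(Z, Z)), S^4(Z))
  [4] add(mul(Z, Z), S^4(Z))
  [5] add(Z, S^4(Z))
  [6] S^4(Z)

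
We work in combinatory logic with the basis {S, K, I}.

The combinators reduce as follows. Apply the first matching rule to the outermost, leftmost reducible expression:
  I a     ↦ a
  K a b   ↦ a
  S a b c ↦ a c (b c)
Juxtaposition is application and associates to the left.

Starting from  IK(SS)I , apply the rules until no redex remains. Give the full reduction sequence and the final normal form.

  start: IK(SS)I
  [1] K(SS)I
  [2] SS

Answer: normal form = SS  (in 2 steps)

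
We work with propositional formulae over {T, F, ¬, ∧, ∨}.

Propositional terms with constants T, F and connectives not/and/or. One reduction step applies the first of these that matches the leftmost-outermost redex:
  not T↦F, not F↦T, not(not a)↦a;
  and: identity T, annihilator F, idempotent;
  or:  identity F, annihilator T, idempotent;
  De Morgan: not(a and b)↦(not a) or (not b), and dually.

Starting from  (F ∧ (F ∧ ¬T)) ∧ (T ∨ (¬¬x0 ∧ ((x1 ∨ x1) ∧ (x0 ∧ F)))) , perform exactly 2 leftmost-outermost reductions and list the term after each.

Answer: after 2 steps: F

Working:
  start: (F ∧ (F ∧ ¬T)) ∧ (T ∨ (¬¬x0 ∧ ((x1 ∨ x1) ∧ (x0 ∧ F))))
  step 1: F ∧ (T ∨ (¬¬x0 ∧ ((x1 ∨ x1) ∧ (x0 ∧ F))))
  step 2: F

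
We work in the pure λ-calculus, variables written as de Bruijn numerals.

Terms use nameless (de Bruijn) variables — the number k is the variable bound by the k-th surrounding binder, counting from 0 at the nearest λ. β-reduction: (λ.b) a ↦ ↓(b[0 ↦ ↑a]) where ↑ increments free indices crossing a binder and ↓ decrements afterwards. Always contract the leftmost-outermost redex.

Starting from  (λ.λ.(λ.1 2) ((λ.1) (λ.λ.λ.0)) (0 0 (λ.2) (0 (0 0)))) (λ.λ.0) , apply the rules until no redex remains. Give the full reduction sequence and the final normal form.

Answer: normal form = λ.0 (λ.λ.0) (0 0 (λ.λ.λ.0) (0 (0 0)))  (in 2 steps)

Working:
  start: (λ.λ.(λ.1 2) ((λ.1) (λ.λ.λ.0)) (0 0 (λ.2) (0 (0 0)))) (λ.λ.0)
  →1  λ.(λ.1 (λ.λ.0)) ((λ.1) (λ.λ.λ.0)) (0 0 (λ.λ.λ.0) (0 (0 0)))
  →2  λ.0 (λ.λ.0) (0 0 (λ.λ.λ.0) (0 (0 0)))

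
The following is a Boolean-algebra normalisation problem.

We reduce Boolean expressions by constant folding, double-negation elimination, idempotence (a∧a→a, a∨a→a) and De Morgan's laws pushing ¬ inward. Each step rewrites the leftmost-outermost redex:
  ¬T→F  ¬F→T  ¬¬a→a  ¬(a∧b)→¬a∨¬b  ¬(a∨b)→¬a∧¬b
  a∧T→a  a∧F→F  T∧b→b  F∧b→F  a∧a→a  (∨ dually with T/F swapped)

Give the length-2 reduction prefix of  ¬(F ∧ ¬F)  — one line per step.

  start: ¬(F ∧ ¬F)
  step 1: ¬F ∨ ¬¬F
  step 2: T ∨ ¬¬F

Answer: after 2 steps: T ∨ ¬¬F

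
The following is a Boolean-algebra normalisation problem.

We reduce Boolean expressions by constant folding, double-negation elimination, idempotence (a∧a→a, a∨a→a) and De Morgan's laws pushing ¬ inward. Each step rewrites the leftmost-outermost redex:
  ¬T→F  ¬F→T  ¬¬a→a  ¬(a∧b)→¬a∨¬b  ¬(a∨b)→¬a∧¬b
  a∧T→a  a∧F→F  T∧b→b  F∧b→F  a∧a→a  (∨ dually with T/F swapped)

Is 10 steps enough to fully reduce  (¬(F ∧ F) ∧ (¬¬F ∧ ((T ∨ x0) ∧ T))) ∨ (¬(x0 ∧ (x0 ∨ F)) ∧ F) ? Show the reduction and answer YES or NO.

  start: (¬(F ∧ F) ∧ (¬¬F ∧ ((T ∨ x0) ∧ T))) ∨ (¬(x0 ∧ (x0 ∨ F)) ∧ F)
  →1  ((¬F ∨ ¬F) ∧ (¬¬F ∧ ((T ∨ x0) ∧ T))) ∨ (¬(x0 ∧ (x0 ∨ F)) ∧ F)
  →2  (¬F ∧ (¬¬F ∧ ((T ∨ x0) ∧ T))) ∨ (¬(x0 ∧ (x0 ∨ F)) ∧ F)
  →3  (T ∧ (¬¬F ∧ ((T ∨ x0) ∧ T))) ∨ (¬(x0 ∧ (x0 ∨ F)) ∧ F)
  →4  (¬¬F ∧ ((T ∨ x0) ∧ T)) ∨ (¬(x0 ∧ (x0 ∨ F)) ∧ F)
  →5  (F ∧ ((T ∨ x0) ∧ T)) ∨ (¬(x0 ∧ (x0 ∨ F)) ∧ F)
  →6  F ∨ (¬(x0 ∧ (x0 ∨ F)) ∧ F)
  →7  ¬(x0 ∧ (x0 ∨ F)) ∧ F
  →8  F

Answer: YES — reaches normal form F in 8 ≤ 10 steps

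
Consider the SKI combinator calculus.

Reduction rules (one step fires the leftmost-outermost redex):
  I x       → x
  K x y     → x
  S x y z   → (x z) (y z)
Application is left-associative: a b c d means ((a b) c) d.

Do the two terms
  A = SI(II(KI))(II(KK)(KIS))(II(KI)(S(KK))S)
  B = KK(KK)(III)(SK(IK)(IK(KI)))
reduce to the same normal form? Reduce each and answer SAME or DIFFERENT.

Answer: SAME — A ⇓ I, B ⇓ I

Reduction:
Term A:
  start: SI(II(KI))(II(KK)(KIS))(II(KI)(S(KK))S)
  step 1: I(II(KK)(KIS))(II(KI)(II(KK)(KIS)))(II(KI)(S(KK))S)
  step 2: II(KK)(KIS)(II(KI)(II(KK)(KIS)))(II(KI)(S(KK))S)
  step 3: I(KK)(KIS)(II(KI)(II(KK)(KIS)))(II(KI)(S(KK))S)
  step 4: KK(KIS)(II(KI)(II(KK)(KIS)))(II(KI)(S(KK))S)
  step 5: K(II(KI)(II(KK)(KIS)))(II(KI)(S(KK))S)
  step 6: II(KI)(II(KK)(KIS))
  step 7: I(KI)(II(KK)(KIS))
  step 8: KI(II(KK)(KIS))
  step 9: I

Term B:
  start: KK(KK)(III)(SK(IK)(IK(KI)))
  step 1: K(III)(SK(IK)(IK(KI)))
  step 2: III
  step 3: II
  step 4: I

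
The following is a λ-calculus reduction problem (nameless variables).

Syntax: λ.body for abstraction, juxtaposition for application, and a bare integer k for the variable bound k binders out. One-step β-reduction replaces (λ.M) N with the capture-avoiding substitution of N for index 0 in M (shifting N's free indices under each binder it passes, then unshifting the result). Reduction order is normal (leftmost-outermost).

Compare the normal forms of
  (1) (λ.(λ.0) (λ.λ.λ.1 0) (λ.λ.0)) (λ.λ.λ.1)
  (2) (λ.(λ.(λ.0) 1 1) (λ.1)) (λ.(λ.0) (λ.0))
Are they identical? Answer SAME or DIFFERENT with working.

Answer: DIFFERENT — A ⇓ λ.λ.1 0, B ⇓ λ.0

Reduction:
Term A:
  start: (λ.(λ.0) (λ.λ.λ.1 0) (λ.λ.0)) (λ.λ.λ.1)
  [1] (λ.0) (λ.λ.λ.1 0) (λ.λ.0)
  [2] (λ.λ.λ.1 0) (λ.λ.0)
  [3] λ.λ.1 0

Term B:
  start: (λ.(λ.(λ.0) 1 1) (λ.1)) (λ.(λ.0) (λ.0))
  [1] (λ.(λ.0) (λ.(λ.0) (λ.0)) (λ.(λ.0) (λ.0))) (λ.λ.(λ.0) (λ.0))
  [2] (λ.0) (λ.(λ.0) (λ.0)) (λ.(λ.0) (λ.0))
  [3] (λ.(λ.0) (λ.0)) (λ.(λ.0) (λ.0))
  [4] (λ.0) (λ.0)
  [5] λ.0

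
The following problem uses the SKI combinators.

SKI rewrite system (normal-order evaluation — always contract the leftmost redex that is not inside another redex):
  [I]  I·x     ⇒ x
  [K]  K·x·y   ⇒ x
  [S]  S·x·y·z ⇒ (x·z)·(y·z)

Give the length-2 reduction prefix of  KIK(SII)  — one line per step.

Answer: after 2 steps: SII

Working:
  start: KIK(SII)
  step 1: I(SII)
  step 2: SII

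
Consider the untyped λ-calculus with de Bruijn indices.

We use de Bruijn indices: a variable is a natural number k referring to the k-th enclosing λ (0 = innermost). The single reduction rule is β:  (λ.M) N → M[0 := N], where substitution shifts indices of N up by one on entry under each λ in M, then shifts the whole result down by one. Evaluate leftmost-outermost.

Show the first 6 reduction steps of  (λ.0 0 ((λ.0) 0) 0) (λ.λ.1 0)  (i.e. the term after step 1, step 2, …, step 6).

  start: (λ.0 0 ((λ.0) 0) 0) (λ.λ.1 0)
  step 1: (λ.λ.1 0) (λ.λ.1 0) ((λ.0) (λ.λ.1 0)) (λ.λ.1 0)
  step 2: (λ.(λ.λ.1 0) 0) ((λ.0) (λ.λ.1 0)) (λ.λ.1 0)
  step 3: (λ.λ.1 0) ((λ.0) (λ.λ.1 0)) (λ.λ.1 0)
  step 4: (λ.(λ.0) (λ.λ.1 0) 0) (λ.λ.1 0)
  step 5: (λ.0) (λ.λ.1 0) (λ.λ.1 0)
  step 6: (λ.λ.1 0) (λ.λ.1 0)

Answer: after 6 steps: (λ.λ.1 0) (λ.λ.1 0)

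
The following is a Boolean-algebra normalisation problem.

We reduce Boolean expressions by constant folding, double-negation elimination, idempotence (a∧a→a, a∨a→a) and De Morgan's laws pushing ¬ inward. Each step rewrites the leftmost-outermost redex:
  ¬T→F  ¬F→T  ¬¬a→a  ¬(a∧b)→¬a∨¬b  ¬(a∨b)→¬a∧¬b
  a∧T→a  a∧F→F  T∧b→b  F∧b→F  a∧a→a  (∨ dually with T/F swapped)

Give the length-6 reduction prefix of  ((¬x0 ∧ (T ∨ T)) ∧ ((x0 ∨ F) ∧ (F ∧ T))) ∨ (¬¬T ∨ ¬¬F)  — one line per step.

  start: ((¬x0 ∧ (T ∨ T)) ∧ ((x0 ∨ F) ∧ (F ∧ T))) ∨ (¬¬T ∨ ¬¬F)
  [1] ((¬x0 ∧ T) ∧ ((x0 ∨ F) ∧ (F ∧ T))) ∨ (¬¬T ∨ ¬¬F)
  [2] (¬x0 ∧ ((x0 ∨ F) ∧ (F ∧ T))) ∨ (¬¬T ∨ ¬¬F)
  [3] (¬x0 ∧ (x0 ∧ (F ∧ T))) ∨ (¬¬T ∨ ¬¬F)
  [4] (¬x0 ∧ (x0 ∧ F)) ∨ (¬¬T ∨ ¬¬F)
  [5] (¬x0 ∧ F) ∨ (¬¬T ∨ ¬¬F)
  [6] F ∨ (¬¬T ∨ ¬¬F)

Answer: after 6 steps: F ∨ (¬¬T ∨ ¬¬F)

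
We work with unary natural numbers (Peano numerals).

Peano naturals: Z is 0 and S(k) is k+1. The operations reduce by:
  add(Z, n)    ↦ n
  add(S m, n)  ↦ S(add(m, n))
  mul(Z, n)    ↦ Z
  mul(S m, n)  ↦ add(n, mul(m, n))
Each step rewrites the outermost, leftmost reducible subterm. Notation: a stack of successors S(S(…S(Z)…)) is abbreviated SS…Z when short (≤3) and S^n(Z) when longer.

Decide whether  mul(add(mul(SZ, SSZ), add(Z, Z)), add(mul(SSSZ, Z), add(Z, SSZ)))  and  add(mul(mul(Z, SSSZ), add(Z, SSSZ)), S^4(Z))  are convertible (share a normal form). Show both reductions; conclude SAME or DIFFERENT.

Answer: SAME — A ⇓ S^4(Z), B ⇓ S^4(Z)

Derivation:
Term A:
  start: mul(add(mul(SZ, SSZ), add(Z, Z)), add(mul(SSSZ, Z), add(Z, SSZ)))
  →1  mul(add(add(SSZ, mul(Z, SSZ)), add(Z, Z)), add(mul(SSSZ, Z), add(Z, SSZ)))
  →2  mul(add(S(add(SZ, mul(Z, SSZ))), add(Z, Z)), add(mul(SSSZ, Z), add(Z, SSZ)))
  →3  mul(S(add(add(SZ, mul(Z, SSZ)), add(Z, Z))), add(mul(SSSZ, Z), add(Z, SSZ)))
  →4  add(add(mul(SSSZ, Z), add(Z, SSZ)), mul(add(add(SZ, mul(Z, SSZ)), add(Z, Z)), add(mul(SSSZ, Z), add(Z, SSZ))))
  →5  add(add(add(Z, mul(SSZ, Z)), add(Z, SSZ)), mul(add(add(SZ, mul(Z, SSZ)), add(Z, Z)), add(mul(SSSZ, Z), add(Z, SSZ))))
  →6  add(add(mul(SSZ, Z), add(Z, SSZ)), mul(add(add(SZ, mul(Z, SSZ)), add(Z, Z)), add(mul(SSSZ, Z), add(Z, SSZ))))
  →7  add(add(add(Z, mul(SZ, Z)), add(Z, SSZ)), mul(add(add(SZ, mul(Z, SSZ)), add(Z, Z)), add(mul(SSSZ, Z), add(Z, SSZ))))
  →8  add(add(mul(SZ, Z), add(Z, SSZ)), mul(add(add(SZ, mul(Z, SSZ)), add(Z, Z)), add(mul(SSSZ, Z), add(Z, SSZ))))
  →9  add(add(add(Z, mul(Z, Z)), add(Z, SSZ)), mul(add(add(SZ, mul(Z, SSZ)), add(Z, Z)), add(mul(SSSZ, Z), add(Z, SSZ))))
  →10  add(add(mul(Z, Z), add(Z, SSZ)), mul(add(add(SZ, mul(Z, SSZ)), add(Z, Z)), add(mul(SSSZ, Z), add(Z, SSZ))))
  →11  add(add(Z, add(Z, SSZ)), mul(add(add(SZ, mul(Z, SSZ)), add(Z, Z)), add(mul(SSSZ, Z), add(Z, SSZ))))
  →12  add(add(Z, SSZ), mul(add(add(SZ, mul(Z, SSZ)), add(Z, Z)), add(mul(SSSZ, Z), add(Z, SSZ))))
  →13  add(SSZ, mul(add(add(SZ, mul(Z, SSZ)), add(Z, Z)), add(mul(SSSZ, Z), add(Z, SSZ))))
  →14  S(add(SZ, mul(add(add(SZ, mul(Z, SSZ)), add(Z, Z)), add(mul(SSSZ, Z), add(Z, SSZ)))))
  →15  S(S(add(Z, mul(add(add(SZ, mul(Z, SSZ)), add(Z, Z)), add(mul(SSSZ, Z), add(Z, SSZ))))))
  →16  S(S(mul(add(add(SZ, mul(Z, SSZ)), add(Z, Z)), add(mul(SSSZ, Z), add(Z, SSZ)))))
  →17  S(S(mul(add(S(add(Z, mul(Z, SSZ))), add(Z, Z)), add(mul(SSSZ, Z), add(Z, SSZ)))))
  →18  S(S(mul(S(add(add(Z, mul(Z, SSZ)), add(Z, Z))), add(mul(SSSZ, Z), add(Z, SSZ)))))
  →19  S(S(add(add(mul(SSSZ, Z), add(Z, SSZ)), mul(add(add(Z, mul(Z, SSZ)), add(Z, Z)), add(mul(SSSZ, Z), add(Z, SSZ))))))
  →20  S(S(add(add(add(Z, mul(SSZ, Z)), add(Z, SSZ)), mul(add(add(Z, mul(Z, SSZ)), add(Z, Z)), add(mul(SSSZ, Z), add(Z, SSZ))))))
  →21  S(S(add(add(mul(SSZ, Z), add(Z, SSZ)), mul(add(add(Z, mul(Z, SSZ)), add(Z, Z)), add(mul(SSSZ, Z), add(Z, SSZ))))))
  →22  S(S(add(add(add(Z, mul(SZ, Z)), add(Z, SSZ)), mul(add(add(Z, mul(Z, SSZ)), add(Z, Z)), add(mul(SSSZ, Z), add(Z, SSZ))))))
  →23  S(S(add(add(mul(SZ, Z), add(Z, SSZ)), mul(add(add(Z, mul(Z, SSZ)), add(Z, Z)), add(mul(SSSZ, Z), add(Z, SSZ))))))
  →24  S(S(add(add(add(Z, mul(Z, Z)), add(Z, SSZ)), mul(add(add(Z, mul(Z, SSZ)), add(Z, Z)), add(mul(SSSZ, Z), add(Z, SSZ))))))
  →25  S(S(add(add(mul(Z, Z), add(Z, SSZ)), mul(add(add(Z, mul(Z, SSZ)), add(Z, Z)), add(mul(SSSZ, Z), add(Z, SSZ))))))
  →26  S(S(add(add(Z, add(Z, SSZ)), mul(add(add(Z, mul(Z, SSZ)), add(Z, Z)), add(mul(SSSZ, Z), add(Z, SSZ))))))
  →27  S(S(add(add(Z, SSZ), mul(add(add(Z, mul(Z, SSZ)), add(Z, Z)), add(mul(SSSZ, Z), add(Z, SSZ))))))
  →28  S(S(add(SSZ, mul(add(add(Z, mul(Z, SSZ)), add(Z, Z)), add(mul(SSSZ, Z), add(Z, SSZ))))))
  →29  S(S(S(add(SZ, mul(add(add(Z, mul(Z, SSZ)), add(Z, Z)), add(mul(SSSZ, Z), add(Z, SSZ)))))))
  →30  S(S(S(S(add(Z, mul(add(add(Z, mul(Z, SSZ)), add(Z, Z)), add(mul(SSSZ, Z), add(Z, SSZ))))))))
  →31  S(S(S(S(mul(add(add(Z, mul(Z, SSZ)), add(Z, Z)), add(mul(SSSZ, Z), add(Z, SSZ)))))))
  →32  S(S(S(S(mul(add(mul(Z, SSZ), add(Z, Z)), add(mul(SSSZ, Z), add(Z, SSZ)))))))
  →33  S(S(S(S(mul(add(Z, add(Z, Z)), add(mul(SSSZ, Z), add(Z, SSZ)))))))
  →34  S(S(S(S(mul(add(Z, Z), add(mul(SSSZ, Z), add(Z, SSZ)))))))
  →35  S(S(S(S(mul(Z, add(mul(SSSZ, Z), add(Z, SSZ)))))))
  →36  S^4(Z)

Term B:
  start: add(mul(mul(Z, SSSZ), add(Z, SSSZ)), S^4(Z))
  →1  add(mul(Z, add(Z, SSSZ)), S^4(Z))
  →2  add(Z, S^4(Z))
  →3  S^4(Z)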